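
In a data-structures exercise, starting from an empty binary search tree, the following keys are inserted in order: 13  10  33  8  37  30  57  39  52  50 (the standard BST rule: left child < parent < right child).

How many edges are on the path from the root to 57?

Resulting structure (node: left, right):
  13: L=10, R=33
  10: L=8, R=–
  33: L=30, R=37
  8: L=–, R=–
  37: L=–, R=57
  30: L=–, R=–
  57: L=39, R=–
  39: L=–, R=52
  52: L=50, R=–
  50: L=–, R=–

Path to 57: 13 → 33 → 37 → 57, which is 3 edges.

3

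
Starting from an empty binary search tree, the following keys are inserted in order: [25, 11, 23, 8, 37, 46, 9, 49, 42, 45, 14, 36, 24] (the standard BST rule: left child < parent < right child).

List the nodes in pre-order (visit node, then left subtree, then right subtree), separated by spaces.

25 11 8 9 23 14 24 37 36 46 42 45 49

Insert 25: tree is empty, so 25 becomes the root.
Insert 11: 11 < 25 → go left. Place as left child of 25.
Insert 23: 23 < 25 → go left; 23 > 11 → go right. Place as right child of 11.
Insert 8: 8 < 25 → go left; 8 < 11 → go left. Place as left child of 11.
Insert 37: 37 > 25 → go right. Place as right child of 25.
Insert 46: 46 > 25 → go right; 46 > 37 → go right. Place as right child of 37.
Insert 9: 9 < 25 → go left; 9 < 11 → go left; 9 > 8 → go right. Place as right child of 8.
Insert 49: 49 > 25 → go right; 49 > 37 → go right; 49 > 46 → go right. Place as right child of 46.
Insert 42: 42 > 25 → go right; 42 > 37 → go right; 42 < 46 → go left. Place as left child of 46.
Insert 45: 45 > 25 → go right; 45 > 37 → go right; 45 < 46 → go left; 45 > 42 → go right. Place as right child of 42.
Insert 14: 14 < 25 → go left; 14 > 11 → go right; 14 < 23 → go left. Place as left child of 23.
Insert 36: 36 > 25 → go right; 36 < 37 → go left. Place as left child of 37.
Insert 24: 24 < 25 → go left; 24 > 11 → go right; 24 > 23 → go right. Place as right child of 23.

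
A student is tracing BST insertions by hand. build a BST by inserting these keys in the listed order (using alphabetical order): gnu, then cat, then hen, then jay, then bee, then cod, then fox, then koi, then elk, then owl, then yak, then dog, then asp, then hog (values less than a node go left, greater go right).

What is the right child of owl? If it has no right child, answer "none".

Resulting structure (node: left, right):
  gnu: L=cat, R=hen
  cat: L=bee, R=cod
  hen: L=–, R=jay
  jay: L=hog, R=koi
  bee: L=asp, R=–
  cod: L=–, R=fox
  fox: L=elk, R=–
  koi: L=–, R=owl
  elk: L=dog, R=–
  owl: L=–, R=yak
  yak: L=–, R=–
  dog: L=–, R=–
  asp: L=–, R=–
  hog: L=–, R=–

yak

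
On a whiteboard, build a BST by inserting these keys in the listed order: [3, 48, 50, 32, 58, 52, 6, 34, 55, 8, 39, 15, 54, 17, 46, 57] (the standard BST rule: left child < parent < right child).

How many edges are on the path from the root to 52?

4

Resulting structure (node: left, right):
  3: L=–, R=48
  48: L=32, R=50
  50: L=–, R=58
  32: L=6, R=34
  58: L=52, R=–
  52: L=–, R=55
  6: L=–, R=8
  34: L=–, R=39
  55: L=54, R=57
  8: L=–, R=15
  39: L=–, R=46
  15: L=–, R=17
  54: L=–, R=–
  17: L=–, R=–
  46: L=–, R=–
  57: L=–, R=–

Path to 52: 3 → 48 → 50 → 58 → 52, which is 4 edges.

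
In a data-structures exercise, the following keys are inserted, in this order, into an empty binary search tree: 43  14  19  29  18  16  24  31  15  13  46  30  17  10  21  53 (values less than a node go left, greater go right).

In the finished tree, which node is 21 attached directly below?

Insert 43: tree is empty, so 43 becomes the root.
Insert 14: 14 < 43 → go left. Place as left child of 43.
Insert 19: 19 < 43 → go left; 19 > 14 → go right. Place as right child of 14.
Insert 29: 29 < 43 → go left; 29 > 14 → go right; 29 > 19 → go right. Place as right child of 19.
Insert 18: 18 < 43 → go left; 18 > 14 → go right; 18 < 19 → go left. Place as left child of 19.
Insert 16: 16 < 43 → go left; 16 > 14 → go right; 16 < 19 → go left; 16 < 18 → go left. Place as left child of 18.
Insert 24: 24 < 43 → go left; 24 > 14 → go right; 24 > 19 → go right; 24 < 29 → go left. Place as left child of 29.
Insert 31: 31 < 43 → go left; 31 > 14 → go right; 31 > 19 → go right; 31 > 29 → go right. Place as right child of 29.
Insert 15: 15 < 43 → go left; 15 > 14 → go right; 15 < 19 → go left; 15 < 18 → go left; 15 < 16 → go left. Place as left child of 16.
Insert 13: 13 < 43 → go left; 13 < 14 → go left. Place as left child of 14.
Insert 46: 46 > 43 → go right. Place as right child of 43.
Insert 30: 30 < 43 → go left; 30 > 14 → go right; 30 > 19 → go right; 30 > 29 → go right; 30 < 31 → go left. Place as left child of 31.
Insert 17: 17 < 43 → go left; 17 > 14 → go right; 17 < 19 → go left; 17 < 18 → go left; 17 > 16 → go right. Place as right child of 16.
Insert 10: 10 < 43 → go left; 10 < 14 → go left; 10 < 13 → go left. Place as left child of 13.
Insert 21: 21 < 43 → go left; 21 > 14 → go right; 21 > 19 → go right; 21 < 29 → go left; 21 < 24 → go left. Place as left child of 24.
Insert 53: 53 > 43 → go right; 53 > 46 → go right. Place as right child of 46.

24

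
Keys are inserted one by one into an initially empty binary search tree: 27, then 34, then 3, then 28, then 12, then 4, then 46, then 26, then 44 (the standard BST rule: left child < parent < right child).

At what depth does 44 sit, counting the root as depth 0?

3

Insert 27: tree is empty, so 27 becomes the root.
Insert 34: 34 > 27 → go right. Place as right child of 27.
Insert 3: 3 < 27 → go left. Place as left child of 27.
Insert 28: 28 > 27 → go right; 28 < 34 → go left. Place as left child of 34.
Insert 12: 12 < 27 → go left; 12 > 3 → go right. Place as right child of 3.
Insert 4: 4 < 27 → go left; 4 > 3 → go right; 4 < 12 → go left. Place as left child of 12.
Insert 46: 46 > 27 → go right; 46 > 34 → go right. Place as right child of 34.
Insert 26: 26 < 27 → go left; 26 > 3 → go right; 26 > 12 → go right. Place as right child of 12.
Insert 44: 44 > 27 → go right; 44 > 34 → go right; 44 < 46 → go left. Place as left child of 46.

Path to 44: 27 → 34 → 46 → 44, which is 3 edges.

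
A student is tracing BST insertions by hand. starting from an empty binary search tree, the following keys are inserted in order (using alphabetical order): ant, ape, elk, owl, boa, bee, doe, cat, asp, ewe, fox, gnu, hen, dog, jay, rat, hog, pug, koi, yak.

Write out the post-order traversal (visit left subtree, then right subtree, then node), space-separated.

Insert ant: tree is empty, so ant becomes the root.
Insert ape: ape > ant → go right. Place as right child of ant.
Insert elk: elk > ant → go right; elk > ape → go right. Place as right child of ape.
Insert owl: owl > ant → go right; owl > ape → go right; owl > elk → go right. Place as right child of elk.
Insert boa: boa > ant → go right; boa > ape → go right; boa < elk → go left. Place as left child of elk.
Insert bee: bee > ant → go right; bee > ape → go right; bee < elk → go left; bee < boa → go left. Place as left child of boa.
Insert doe: doe > ant → go right; doe > ape → go right; doe < elk → go left; doe > boa → go right. Place as right child of boa.
Insert cat: cat > ant → go right; cat > ape → go right; cat < elk → go left; cat > boa → go right; cat < doe → go left. Place as left child of doe.
Insert asp: asp > ant → go right; asp > ape → go right; asp < elk → go left; asp < boa → go left; asp < bee → go left. Place as left child of bee.
Insert ewe: ewe > ant → go right; ewe > ape → go right; ewe > elk → go right; ewe < owl → go left. Place as left child of owl.
Insert fox: fox > ant → go right; fox > ape → go right; fox > elk → go right; fox < owl → go left; fox > ewe → go right. Place as right child of ewe.
Insert gnu: gnu > ant → go right; gnu > ape → go right; gnu > elk → go right; gnu < owl → go left; gnu > ewe → go right; gnu > fox → go right. Place as right child of fox.
Insert hen: hen > ant → go right; hen > ape → go right; hen > elk → go right; hen < owl → go left; hen > ewe → go right; hen > fox → go right; hen > gnu → go right. Place as right child of gnu.
Insert dog: dog > ant → go right; dog > ape → go right; dog < elk → go left; dog > boa → go right; dog > doe → go right. Place as right child of doe.
Insert jay: jay > ant → go right; jay > ape → go right; jay > elk → go right; jay < owl → go left; jay > ewe → go right; jay > fox → go right; jay > gnu → go right; jay > hen → go right. Place as right child of hen.
Insert rat: rat > ant → go right; rat > ape → go right; rat > elk → go right; rat > owl → go right. Place as right child of owl.
Insert hog: hog > ant → go right; hog > ape → go right; hog > elk → go right; hog < owl → go left; hog > ewe → go right; hog > fox → go right; hog > gnu → go right; hog > hen → go right; hog < jay → go left. Place as left child of jay.
Insert pug: pug > ant → go right; pug > ape → go right; pug > elk → go right; pug > owl → go right; pug < rat → go left. Place as left child of rat.
Insert koi: koi > ant → go right; koi > ape → go right; koi > elk → go right; koi < owl → go left; koi > ewe → go right; koi > fox → go right; koi > gnu → go right; koi > hen → go right; koi > jay → go right. Place as right child of jay.
Insert yak: yak > ant → go right; yak > ape → go right; yak > elk → go right; yak > owl → go right; yak > rat → go right. Place as right child of rat.

asp bee cat dog doe boa hog koi jay hen gnu fox ewe pug yak rat owl elk ape ant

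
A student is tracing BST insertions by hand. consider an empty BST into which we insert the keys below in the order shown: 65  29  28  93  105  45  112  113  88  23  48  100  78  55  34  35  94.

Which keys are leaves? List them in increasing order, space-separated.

Insert 65: tree is empty, so 65 becomes the root.
Insert 29: 29 < 65 → go left. Place as left child of 65.
Insert 28: 28 < 65 → go left; 28 < 29 → go left. Place as left child of 29.
Insert 93: 93 > 65 → go right. Place as right child of 65.
Insert 105: 105 > 65 → go right; 105 > 93 → go right. Place as right child of 93.
Insert 45: 45 < 65 → go left; 45 > 29 → go right. Place as right child of 29.
Insert 112: 112 > 65 → go right; 112 > 93 → go right; 112 > 105 → go right. Place as right child of 105.
Insert 113: 113 > 65 → go right; 113 > 93 → go right; 113 > 105 → go right; 113 > 112 → go right. Place as right child of 112.
Insert 88: 88 > 65 → go right; 88 < 93 → go left. Place as left child of 93.
Insert 23: 23 < 65 → go left; 23 < 29 → go left; 23 < 28 → go left. Place as left child of 28.
Insert 48: 48 < 65 → go left; 48 > 29 → go right; 48 > 45 → go right. Place as right child of 45.
Insert 100: 100 > 65 → go right; 100 > 93 → go right; 100 < 105 → go left. Place as left child of 105.
Insert 78: 78 > 65 → go right; 78 < 93 → go left; 78 < 88 → go left. Place as left child of 88.
Insert 55: 55 < 65 → go left; 55 > 29 → go right; 55 > 45 → go right; 55 > 48 → go right. Place as right child of 48.
Insert 34: 34 < 65 → go left; 34 > 29 → go right; 34 < 45 → go left. Place as left child of 45.
Insert 35: 35 < 65 → go left; 35 > 29 → go right; 35 < 45 → go left; 35 > 34 → go right. Place as right child of 34.
Insert 94: 94 > 65 → go right; 94 > 93 → go right; 94 < 105 → go left; 94 < 100 → go left. Place as left child of 100.

23 35 55 78 94 113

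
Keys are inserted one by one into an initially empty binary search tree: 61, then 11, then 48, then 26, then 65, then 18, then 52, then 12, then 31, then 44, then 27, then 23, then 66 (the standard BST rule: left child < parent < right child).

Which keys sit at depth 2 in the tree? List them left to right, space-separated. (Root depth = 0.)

48 66

Resulting structure (node: left, right):
  61: L=11, R=65
  11: L=–, R=48
  48: L=26, R=52
  26: L=18, R=31
  65: L=–, R=66
  18: L=12, R=23
  52: L=–, R=–
  12: L=–, R=–
  31: L=27, R=44
  44: L=–, R=–
  27: L=–, R=–
  23: L=–, R=–
  66: L=–, R=–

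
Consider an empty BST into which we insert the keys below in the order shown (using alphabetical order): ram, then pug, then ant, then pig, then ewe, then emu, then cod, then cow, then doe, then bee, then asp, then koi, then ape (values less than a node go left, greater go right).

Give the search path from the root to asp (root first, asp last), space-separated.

ram: root
pug: left child of ram (depth 1)
ant: left child of pug (depth 2)
pig: right child of ant (depth 3)
ewe: left child of pig (depth 4)
emu: left child of ewe (depth 5)
cod: left child of emu (depth 6)
cow: right child of cod (depth 7)
doe: right child of cow (depth 8)
bee: left child of cod (depth 7)
asp: left child of bee (depth 8)
koi: right child of ewe (depth 5)
ape: left child of asp (depth 9)

ram pug ant pig ewe emu cod bee asp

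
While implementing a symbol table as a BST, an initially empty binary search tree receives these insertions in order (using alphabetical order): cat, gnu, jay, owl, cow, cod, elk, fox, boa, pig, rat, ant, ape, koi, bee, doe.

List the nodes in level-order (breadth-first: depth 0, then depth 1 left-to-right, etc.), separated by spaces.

cat boa gnu ant cow jay ape cod elk owl bee doe fox koi pig rat

Insert cat: tree is empty, so cat becomes the root.
Insert gnu: gnu > cat → go right. Place as right child of cat.
Insert jay: jay > cat → go right; jay > gnu → go right. Place as right child of gnu.
Insert owl: owl > cat → go right; owl > gnu → go right; owl > jay → go right. Place as right child of jay.
Insert cow: cow > cat → go right; cow < gnu → go left. Place as left child of gnu.
Insert cod: cod > cat → go right; cod < gnu → go left; cod < cow → go left. Place as left child of cow.
Insert elk: elk > cat → go right; elk < gnu → go left; elk > cow → go right. Place as right child of cow.
Insert fox: fox > cat → go right; fox < gnu → go left; fox > cow → go right; fox > elk → go right. Place as right child of elk.
Insert boa: boa < cat → go left. Place as left child of cat.
Insert pig: pig > cat → go right; pig > gnu → go right; pig > jay → go right; pig > owl → go right. Place as right child of owl.
Insert rat: rat > cat → go right; rat > gnu → go right; rat > jay → go right; rat > owl → go right; rat > pig → go right. Place as right child of pig.
Insert ant: ant < cat → go left; ant < boa → go left. Place as left child of boa.
Insert ape: ape < cat → go left; ape < boa → go left; ape > ant → go right. Place as right child of ant.
Insert koi: koi > cat → go right; koi > gnu → go right; koi > jay → go right; koi < owl → go left. Place as left child of owl.
Insert bee: bee < cat → go left; bee < boa → go left; bee > ant → go right; bee > ape → go right. Place as right child of ape.
Insert doe: doe > cat → go right; doe < gnu → go left; doe > cow → go right; doe < elk → go left. Place as left child of elk.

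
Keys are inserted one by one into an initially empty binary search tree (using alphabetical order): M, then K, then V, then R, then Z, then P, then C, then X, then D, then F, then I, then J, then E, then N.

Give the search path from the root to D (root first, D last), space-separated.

M K C D

M: root
K: left child of M (depth 1)
V: right child of M (depth 1)
R: left child of V (depth 2)
Z: right child of V (depth 2)
P: left child of R (depth 3)
C: left child of K (depth 2)
X: left child of Z (depth 3)
D: right child of C (depth 3)
F: right child of D (depth 4)
I: right child of F (depth 5)
J: right child of I (depth 6)
E: left child of F (depth 5)
N: left child of P (depth 4)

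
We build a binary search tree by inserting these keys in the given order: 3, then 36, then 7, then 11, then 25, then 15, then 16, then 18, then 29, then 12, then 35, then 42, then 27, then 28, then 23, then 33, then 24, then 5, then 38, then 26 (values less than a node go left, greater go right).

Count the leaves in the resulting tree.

7

Insert 3: tree is empty, so 3 becomes the root.
Insert 36: 36 > 3 → go right. Place as right child of 3.
Insert 7: 7 > 3 → go right; 7 < 36 → go left. Place as left child of 36.
Insert 11: 11 > 3 → go right; 11 < 36 → go left; 11 > 7 → go right. Place as right child of 7.
Insert 25: 25 > 3 → go right; 25 < 36 → go left; 25 > 7 → go right; 25 > 11 → go right. Place as right child of 11.
Insert 15: 15 > 3 → go right; 15 < 36 → go left; 15 > 7 → go right; 15 > 11 → go right; 15 < 25 → go left. Place as left child of 25.
Insert 16: 16 > 3 → go right; 16 < 36 → go left; 16 > 7 → go right; 16 > 11 → go right; 16 < 25 → go left; 16 > 15 → go right. Place as right child of 15.
Insert 18: 18 > 3 → go right; 18 < 36 → go left; 18 > 7 → go right; 18 > 11 → go right; 18 < 25 → go left; 18 > 15 → go right; 18 > 16 → go right. Place as right child of 16.
Insert 29: 29 > 3 → go right; 29 < 36 → go left; 29 > 7 → go right; 29 > 11 → go right; 29 > 25 → go right. Place as right child of 25.
Insert 12: 12 > 3 → go right; 12 < 36 → go left; 12 > 7 → go right; 12 > 11 → go right; 12 < 25 → go left; 12 < 15 → go left. Place as left child of 15.
Insert 35: 35 > 3 → go right; 35 < 36 → go left; 35 > 7 → go right; 35 > 11 → go right; 35 > 25 → go right; 35 > 29 → go right. Place as right child of 29.
Insert 42: 42 > 3 → go right; 42 > 36 → go right. Place as right child of 36.
Insert 27: 27 > 3 → go right; 27 < 36 → go left; 27 > 7 → go right; 27 > 11 → go right; 27 > 25 → go right; 27 < 29 → go left. Place as left child of 29.
Insert 28: 28 > 3 → go right; 28 < 36 → go left; 28 > 7 → go right; 28 > 11 → go right; 28 > 25 → go right; 28 < 29 → go left; 28 > 27 → go right. Place as right child of 27.
Insert 23: 23 > 3 → go right; 23 < 36 → go left; 23 > 7 → go right; 23 > 11 → go right; 23 < 25 → go left; 23 > 15 → go right; 23 > 16 → go right; 23 > 18 → go right. Place as right child of 18.
Insert 33: 33 > 3 → go right; 33 < 36 → go left; 33 > 7 → go right; 33 > 11 → go right; 33 > 25 → go right; 33 > 29 → go right; 33 < 35 → go left. Place as left child of 35.
Insert 24: 24 > 3 → go right; 24 < 36 → go left; 24 > 7 → go right; 24 > 11 → go right; 24 < 25 → go left; 24 > 15 → go right; 24 > 16 → go right; 24 > 18 → go right; 24 > 23 → go right. Place as right child of 23.
Insert 5: 5 > 3 → go right; 5 < 36 → go left; 5 < 7 → go left. Place as left child of 7.
Insert 38: 38 > 3 → go right; 38 > 36 → go right; 38 < 42 → go left. Place as left child of 42.
Insert 26: 26 > 3 → go right; 26 < 36 → go left; 26 > 7 → go right; 26 > 11 → go right; 26 > 25 → go right; 26 < 29 → go left; 26 < 27 → go left. Place as left child of 27.

Leaves: 5, 12, 24, 26, 28, 33, 38 — 7 in total.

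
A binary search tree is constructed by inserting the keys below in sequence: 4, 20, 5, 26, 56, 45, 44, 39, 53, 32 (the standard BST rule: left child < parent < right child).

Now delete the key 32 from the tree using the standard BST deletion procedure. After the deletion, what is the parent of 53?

Insert 4: tree is empty, so 4 becomes the root.
Insert 20: 20 > 4 → go right. Place as right child of 4.
Insert 5: 5 > 4 → go right; 5 < 20 → go left. Place as left child of 20.
Insert 26: 26 > 4 → go right; 26 > 20 → go right. Place as right child of 20.
Insert 56: 56 > 4 → go right; 56 > 20 → go right; 56 > 26 → go right. Place as right child of 26.
Insert 45: 45 > 4 → go right; 45 > 20 → go right; 45 > 26 → go right; 45 < 56 → go left. Place as left child of 56.
Insert 44: 44 > 4 → go right; 44 > 20 → go right; 44 > 26 → go right; 44 < 56 → go left; 44 < 45 → go left. Place as left child of 45.
Insert 39: 39 > 4 → go right; 39 > 20 → go right; 39 > 26 → go right; 39 < 56 → go left; 39 < 45 → go left; 39 < 44 → go left. Place as left child of 44.
Insert 53: 53 > 4 → go right; 53 > 20 → go right; 53 > 26 → go right; 53 < 56 → go left; 53 > 45 → go right. Place as right child of 45.
Insert 32: 32 > 4 → go right; 32 > 20 → go right; 32 > 26 → go right; 32 < 56 → go left; 32 < 45 → go left; 32 < 44 → go left; 32 < 39 → go left. Place as left child of 39.

Delete 32 (at most one child — splice it out).
After deletion, 53's parent is 45.

45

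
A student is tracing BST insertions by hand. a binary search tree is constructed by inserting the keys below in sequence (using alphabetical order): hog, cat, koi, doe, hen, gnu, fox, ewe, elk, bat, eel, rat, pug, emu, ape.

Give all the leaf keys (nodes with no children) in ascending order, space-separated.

ape eel emu pug

hog: root
cat: left child of hog (depth 1)
koi: right child of hog (depth 1)
doe: right child of cat (depth 2)
hen: right child of doe (depth 3)
gnu: left child of hen (depth 4)
fox: left child of gnu (depth 5)
ewe: left child of fox (depth 6)
elk: left child of ewe (depth 7)
bat: left child of cat (depth 2)
eel: left child of elk (depth 8)
rat: right child of koi (depth 2)
pug: left child of rat (depth 3)
emu: right child of elk (depth 8)
ape: left child of bat (depth 3)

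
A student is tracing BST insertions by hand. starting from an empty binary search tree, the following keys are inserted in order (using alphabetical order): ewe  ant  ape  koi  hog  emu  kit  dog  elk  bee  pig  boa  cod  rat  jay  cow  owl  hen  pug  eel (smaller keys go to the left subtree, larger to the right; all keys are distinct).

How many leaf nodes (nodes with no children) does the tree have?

6

Insert ewe: tree is empty, so ewe becomes the root.
Insert ant: ant < ewe → go left. Place as left child of ewe.
Insert ape: ape < ewe → go left; ape > ant → go right. Place as right child of ant.
Insert koi: koi > ewe → go right. Place as right child of ewe.
Insert hog: hog > ewe → go right; hog < koi → go left. Place as left child of koi.
Insert emu: emu < ewe → go left; emu > ant → go right; emu > ape → go right. Place as right child of ape.
Insert kit: kit > ewe → go right; kit < koi → go left; kit > hog → go right. Place as right child of hog.
Insert dog: dog < ewe → go left; dog > ant → go right; dog > ape → go right; dog < emu → go left. Place as left child of emu.
Insert elk: elk < ewe → go left; elk > ant → go right; elk > ape → go right; elk < emu → go left; elk > dog → go right. Place as right child of dog.
Insert bee: bee < ewe → go left; bee > ant → go right; bee > ape → go right; bee < emu → go left; bee < dog → go left. Place as left child of dog.
Insert pig: pig > ewe → go right; pig > koi → go right. Place as right child of koi.
Insert boa: boa < ewe → go left; boa > ant → go right; boa > ape → go right; boa < emu → go left; boa < dog → go left; boa > bee → go right. Place as right child of bee.
Insert cod: cod < ewe → go left; cod > ant → go right; cod > ape → go right; cod < emu → go left; cod < dog → go left; cod > bee → go right; cod > boa → go right. Place as right child of boa.
Insert rat: rat > ewe → go right; rat > koi → go right; rat > pig → go right. Place as right child of pig.
Insert jay: jay > ewe → go right; jay < koi → go left; jay > hog → go right; jay < kit → go left. Place as left child of kit.
Insert cow: cow < ewe → go left; cow > ant → go right; cow > ape → go right; cow < emu → go left; cow < dog → go left; cow > bee → go right; cow > boa → go right; cow > cod → go right. Place as right child of cod.
Insert owl: owl > ewe → go right; owl > koi → go right; owl < pig → go left. Place as left child of pig.
Insert hen: hen > ewe → go right; hen < koi → go left; hen < hog → go left. Place as left child of hog.
Insert pug: pug > ewe → go right; pug > koi → go right; pug > pig → go right; pug < rat → go left. Place as left child of rat.
Insert eel: eel < ewe → go left; eel > ant → go right; eel > ape → go right; eel < emu → go left; eel > dog → go right; eel < elk → go left. Place as left child of elk.

Leaves: cow, eel, hen, jay, owl, pug — 6 in total.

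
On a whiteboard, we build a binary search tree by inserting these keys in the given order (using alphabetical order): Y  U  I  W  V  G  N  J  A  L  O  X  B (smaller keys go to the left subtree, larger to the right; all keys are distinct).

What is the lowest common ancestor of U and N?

Insert Y: tree is empty, so Y becomes the root.
Insert U: U < Y → go left. Place as left child of Y.
Insert I: I < Y → go left; I < U → go left. Place as left child of U.
Insert W: W < Y → go left; W > U → go right. Place as right child of U.
Insert V: V < Y → go left; V > U → go right; V < W → go left. Place as left child of W.
Insert G: G < Y → go left; G < U → go left; G < I → go left. Place as left child of I.
Insert N: N < Y → go left; N < U → go left; N > I → go right. Place as right child of I.
Insert J: J < Y → go left; J < U → go left; J > I → go right; J < N → go left. Place as left child of N.
Insert A: A < Y → go left; A < U → go left; A < I → go left; A < G → go left. Place as left child of G.
Insert L: L < Y → go left; L < U → go left; L > I → go right; L < N → go left; L > J → go right. Place as right child of J.
Insert O: O < Y → go left; O < U → go left; O > I → go right; O > N → go right. Place as right child of N.
Insert X: X < Y → go left; X > U → go right; X > W → go right. Place as right child of W.
Insert B: B < Y → go left; B < U → go left; B < I → go left; B < G → go left; B > A → go right. Place as right child of A.

Path to U: Y → U
Path to N: Y → U → I → N
U lies on both paths and is an ancestor of the other node.

U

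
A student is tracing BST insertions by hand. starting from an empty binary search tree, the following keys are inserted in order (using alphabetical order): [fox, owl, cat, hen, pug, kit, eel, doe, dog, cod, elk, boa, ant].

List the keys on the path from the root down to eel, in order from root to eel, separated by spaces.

fox cat eel

Resulting structure (node: left, right):
  fox: L=cat, R=owl
  owl: L=hen, R=pug
  cat: L=boa, R=eel
  hen: L=–, R=kit
  pug: L=–, R=–
  kit: L=–, R=–
  eel: L=doe, R=elk
  doe: L=cod, R=dog
  dog: L=–, R=–
  cod: L=–, R=–
  elk: L=–, R=–
  boa: L=ant, R=–
  ant: L=–, R=–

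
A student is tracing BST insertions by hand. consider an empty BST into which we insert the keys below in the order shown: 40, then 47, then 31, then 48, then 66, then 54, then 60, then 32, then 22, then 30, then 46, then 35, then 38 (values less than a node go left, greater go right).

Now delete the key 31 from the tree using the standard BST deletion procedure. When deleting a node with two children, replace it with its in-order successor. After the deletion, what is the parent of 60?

40: root
47: right child of 40 (depth 1)
31: left child of 40 (depth 1)
48: right child of 47 (depth 2)
66: right child of 48 (depth 3)
54: left child of 66 (depth 4)
60: right child of 54 (depth 5)
32: right child of 31 (depth 2)
22: left child of 31 (depth 2)
30: right child of 22 (depth 3)
46: left child of 47 (depth 2)
35: right child of 32 (depth 3)
38: right child of 35 (depth 4)

Delete 31 (two children — replace with in-order successor).
After deletion, 60's parent is 54.

54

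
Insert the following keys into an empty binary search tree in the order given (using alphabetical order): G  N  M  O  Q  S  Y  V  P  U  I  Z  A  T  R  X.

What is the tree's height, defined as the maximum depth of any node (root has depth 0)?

8

Insert G: tree is empty, so G becomes the root.
Insert N: N > G → go right. Place as right child of G.
Insert M: M > G → go right; M < N → go left. Place as left child of N.
Insert O: O > G → go right; O > N → go right. Place as right child of N.
Insert Q: Q > G → go right; Q > N → go right; Q > O → go right. Place as right child of O.
Insert S: S > G → go right; S > N → go right; S > O → go right; S > Q → go right. Place as right child of Q.
Insert Y: Y > G → go right; Y > N → go right; Y > O → go right; Y > Q → go right; Y > S → go right. Place as right child of S.
Insert V: V > G → go right; V > N → go right; V > O → go right; V > Q → go right; V > S → go right; V < Y → go left. Place as left child of Y.
Insert P: P > G → go right; P > N → go right; P > O → go right; P < Q → go left. Place as left child of Q.
Insert U: U > G → go right; U > N → go right; U > O → go right; U > Q → go right; U > S → go right; U < Y → go left; U < V → go left. Place as left child of V.
Insert I: I > G → go right; I < N → go left; I < M → go left. Place as left child of M.
Insert Z: Z > G → go right; Z > N → go right; Z > O → go right; Z > Q → go right; Z > S → go right; Z > Y → go right. Place as right child of Y.
Insert A: A < G → go left. Place as left child of G.
Insert T: T > G → go right; T > N → go right; T > O → go right; T > Q → go right; T > S → go right; T < Y → go left; T < V → go left; T < U → go left. Place as left child of U.
Insert R: R > G → go right; R > N → go right; R > O → go right; R > Q → go right; R < S → go left. Place as left child of S.
Insert X: X > G → go right; X > N → go right; X > O → go right; X > Q → go right; X > S → go right; X < Y → go left; X > V → go right. Place as right child of V.

The deepest node is T at depth 8.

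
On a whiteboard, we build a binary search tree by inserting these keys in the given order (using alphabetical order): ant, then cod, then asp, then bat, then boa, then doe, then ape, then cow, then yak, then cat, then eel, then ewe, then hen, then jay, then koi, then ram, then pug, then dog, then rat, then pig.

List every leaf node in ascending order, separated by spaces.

Insert ant: tree is empty, so ant becomes the root.
Insert cod: cod > ant → go right. Place as right child of ant.
Insert asp: asp > ant → go right; asp < cod → go left. Place as left child of cod.
Insert bat: bat > ant → go right; bat < cod → go left; bat > asp → go right. Place as right child of asp.
Insert boa: boa > ant → go right; boa < cod → go left; boa > asp → go right; boa > bat → go right. Place as right child of bat.
Insert doe: doe > ant → go right; doe > cod → go right. Place as right child of cod.
Insert ape: ape > ant → go right; ape < cod → go left; ape < asp → go left. Place as left child of asp.
Insert cow: cow > ant → go right; cow > cod → go right; cow < doe → go left. Place as left child of doe.
Insert yak: yak > ant → go right; yak > cod → go right; yak > doe → go right. Place as right child of doe.
Insert cat: cat > ant → go right; cat < cod → go left; cat > asp → go right; cat > bat → go right; cat > boa → go right. Place as right child of boa.
Insert eel: eel > ant → go right; eel > cod → go right; eel > doe → go right; eel < yak → go left. Place as left child of yak.
Insert ewe: ewe > ant → go right; ewe > cod → go right; ewe > doe → go right; ewe < yak → go left; ewe > eel → go right. Place as right child of eel.
Insert hen: hen > ant → go right; hen > cod → go right; hen > doe → go right; hen < yak → go left; hen > eel → go right; hen > ewe → go right. Place as right child of ewe.
Insert jay: jay > ant → go right; jay > cod → go right; jay > doe → go right; jay < yak → go left; jay > eel → go right; jay > ewe → go right; jay > hen → go right. Place as right child of hen.
Insert koi: koi > ant → go right; koi > cod → go right; koi > doe → go right; koi < yak → go left; koi > eel → go right; koi > ewe → go right; koi > hen → go right; koi > jay → go right. Place as right child of jay.
Insert ram: ram > ant → go right; ram > cod → go right; ram > doe → go right; ram < yak → go left; ram > eel → go right; ram > ewe → go right; ram > hen → go right; ram > jay → go right; ram > koi → go right. Place as right child of koi.
Insert pug: pug > ant → go right; pug > cod → go right; pug > doe → go right; pug < yak → go left; pug > eel → go right; pug > ewe → go right; pug > hen → go right; pug > jay → go right; pug > koi → go right; pug < ram → go left. Place as left child of ram.
Insert dog: dog > ant → go right; dog > cod → go right; dog > doe → go right; dog < yak → go left; dog < eel → go left. Place as left child of eel.
Insert rat: rat > ant → go right; rat > cod → go right; rat > doe → go right; rat < yak → go left; rat > eel → go right; rat > ewe → go right; rat > hen → go right; rat > jay → go right; rat > koi → go right; rat > ram → go right. Place as right child of ram.
Insert pig: pig > ant → go right; pig > cod → go right; pig > doe → go right; pig < yak → go left; pig > eel → go right; pig > ewe → go right; pig > hen → go right; pig > jay → go right; pig > koi → go right; pig < ram → go left; pig < pug → go left. Place as left child of pug.

ape cat cow dog pig rat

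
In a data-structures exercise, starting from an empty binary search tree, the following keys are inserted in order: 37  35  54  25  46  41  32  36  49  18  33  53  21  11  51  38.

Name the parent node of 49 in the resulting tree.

Insert 37: tree is empty, so 37 becomes the root.
Insert 35: 35 < 37 → go left. Place as left child of 37.
Insert 54: 54 > 37 → go right. Place as right child of 37.
Insert 25: 25 < 37 → go left; 25 < 35 → go left. Place as left child of 35.
Insert 46: 46 > 37 → go right; 46 < 54 → go left. Place as left child of 54.
Insert 41: 41 > 37 → go right; 41 < 54 → go left; 41 < 46 → go left. Place as left child of 46.
Insert 32: 32 < 37 → go left; 32 < 35 → go left; 32 > 25 → go right. Place as right child of 25.
Insert 36: 36 < 37 → go left; 36 > 35 → go right. Place as right child of 35.
Insert 49: 49 > 37 → go right; 49 < 54 → go left; 49 > 46 → go right. Place as right child of 46.
Insert 18: 18 < 37 → go left; 18 < 35 → go left; 18 < 25 → go left. Place as left child of 25.
Insert 33: 33 < 37 → go left; 33 < 35 → go left; 33 > 25 → go right; 33 > 32 → go right. Place as right child of 32.
Insert 53: 53 > 37 → go right; 53 < 54 → go left; 53 > 46 → go right; 53 > 49 → go right. Place as right child of 49.
Insert 21: 21 < 37 → go left; 21 < 35 → go left; 21 < 25 → go left; 21 > 18 → go right. Place as right child of 18.
Insert 11: 11 < 37 → go left; 11 < 35 → go left; 11 < 25 → go left; 11 < 18 → go left. Place as left child of 18.
Insert 51: 51 > 37 → go right; 51 < 54 → go left; 51 > 46 → go right; 51 > 49 → go right; 51 < 53 → go left. Place as left child of 53.
Insert 38: 38 > 37 → go right; 38 < 54 → go left; 38 < 46 → go left; 38 < 41 → go left. Place as left child of 41.

46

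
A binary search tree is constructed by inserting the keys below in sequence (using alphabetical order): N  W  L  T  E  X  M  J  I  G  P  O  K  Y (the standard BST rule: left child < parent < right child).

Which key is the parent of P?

Insert N: tree is empty, so N becomes the root.
Insert W: W > N → go right. Place as right child of N.
Insert L: L < N → go left. Place as left child of N.
Insert T: T > N → go right; T < W → go left. Place as left child of W.
Insert E: E < N → go left; E < L → go left. Place as left child of L.
Insert X: X > N → go right; X > W → go right. Place as right child of W.
Insert M: M < N → go left; M > L → go right. Place as right child of L.
Insert J: J < N → go left; J < L → go left; J > E → go right. Place as right child of E.
Insert I: I < N → go left; I < L → go left; I > E → go right; I < J → go left. Place as left child of J.
Insert G: G < N → go left; G < L → go left; G > E → go right; G < J → go left; G < I → go left. Place as left child of I.
Insert P: P > N → go right; P < W → go left; P < T → go left. Place as left child of T.
Insert O: O > N → go right; O < W → go left; O < T → go left; O < P → go left. Place as left child of P.
Insert K: K < N → go left; K < L → go left; K > E → go right; K > J → go right. Place as right child of J.
Insert Y: Y > N → go right; Y > W → go right; Y > X → go right. Place as right child of X.

T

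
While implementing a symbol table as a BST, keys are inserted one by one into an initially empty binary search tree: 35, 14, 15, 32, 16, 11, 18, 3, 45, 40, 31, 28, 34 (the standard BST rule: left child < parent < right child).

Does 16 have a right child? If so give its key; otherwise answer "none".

35: root
14: left child of 35 (depth 1)
15: right child of 14 (depth 2)
32: right child of 15 (depth 3)
16: left child of 32 (depth 4)
11: left child of 14 (depth 2)
18: right child of 16 (depth 5)
3: left child of 11 (depth 3)
45: right child of 35 (depth 1)
40: left child of 45 (depth 2)
31: right child of 18 (depth 6)
28: left child of 31 (depth 7)
34: right child of 32 (depth 4)

18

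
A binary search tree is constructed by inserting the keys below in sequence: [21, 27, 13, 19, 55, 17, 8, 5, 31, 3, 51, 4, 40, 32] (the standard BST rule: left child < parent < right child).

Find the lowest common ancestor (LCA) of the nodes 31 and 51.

31

Insert 21: tree is empty, so 21 becomes the root.
Insert 27: 27 > 21 → go right. Place as right child of 21.
Insert 13: 13 < 21 → go left. Place as left child of 21.
Insert 19: 19 < 21 → go left; 19 > 13 → go right. Place as right child of 13.
Insert 55: 55 > 21 → go right; 55 > 27 → go right. Place as right child of 27.
Insert 17: 17 < 21 → go left; 17 > 13 → go right; 17 < 19 → go left. Place as left child of 19.
Insert 8: 8 < 21 → go left; 8 < 13 → go left. Place as left child of 13.
Insert 5: 5 < 21 → go left; 5 < 13 → go left; 5 < 8 → go left. Place as left child of 8.
Insert 31: 31 > 21 → go right; 31 > 27 → go right; 31 < 55 → go left. Place as left child of 55.
Insert 3: 3 < 21 → go left; 3 < 13 → go left; 3 < 8 → go left; 3 < 5 → go left. Place as left child of 5.
Insert 51: 51 > 21 → go right; 51 > 27 → go right; 51 < 55 → go left; 51 > 31 → go right. Place as right child of 31.
Insert 4: 4 < 21 → go left; 4 < 13 → go left; 4 < 8 → go left; 4 < 5 → go left; 4 > 3 → go right. Place as right child of 3.
Insert 40: 40 > 21 → go right; 40 > 27 → go right; 40 < 55 → go left; 40 > 31 → go right; 40 < 51 → go left. Place as left child of 51.
Insert 32: 32 > 21 → go right; 32 > 27 → go right; 32 < 55 → go left; 32 > 31 → go right; 32 < 51 → go left; 32 < 40 → go left. Place as left child of 40.

Path to 31: 21 → 27 → 55 → 31
Path to 51: 21 → 27 → 55 → 31 → 51
31 lies on both paths and is an ancestor of the other node.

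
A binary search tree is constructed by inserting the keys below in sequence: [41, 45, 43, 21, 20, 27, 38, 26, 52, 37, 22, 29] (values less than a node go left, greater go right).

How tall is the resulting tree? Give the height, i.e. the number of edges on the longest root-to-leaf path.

5

41: root
45: right child of 41 (depth 1)
43: left child of 45 (depth 2)
21: left child of 41 (depth 1)
20: left child of 21 (depth 2)
27: right child of 21 (depth 2)
38: right child of 27 (depth 3)
26: left child of 27 (depth 3)
52: right child of 45 (depth 2)
37: left child of 38 (depth 4)
22: left child of 26 (depth 4)
29: left child of 37 (depth 5)

The deepest node is 29 at depth 5.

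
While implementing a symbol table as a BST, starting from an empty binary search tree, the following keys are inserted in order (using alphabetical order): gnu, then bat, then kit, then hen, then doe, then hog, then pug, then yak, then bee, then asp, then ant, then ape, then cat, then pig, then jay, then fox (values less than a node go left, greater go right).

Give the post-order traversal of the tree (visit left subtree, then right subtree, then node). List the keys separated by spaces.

gnu: root
bat: left child of gnu (depth 1)
kit: right child of gnu (depth 1)
hen: left child of kit (depth 2)
doe: right child of bat (depth 2)
hog: right child of hen (depth 3)
pug: right child of kit (depth 2)
yak: right child of pug (depth 3)
bee: left child of doe (depth 3)
asp: left child of bat (depth 2)
ant: left child of asp (depth 3)
ape: right child of ant (depth 4)
cat: right child of bee (depth 4)
pig: left child of pug (depth 3)
jay: right child of hog (depth 4)
fox: right child of doe (depth 3)

ape ant asp cat bee fox doe bat jay hog hen pig yak pug kit gnu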